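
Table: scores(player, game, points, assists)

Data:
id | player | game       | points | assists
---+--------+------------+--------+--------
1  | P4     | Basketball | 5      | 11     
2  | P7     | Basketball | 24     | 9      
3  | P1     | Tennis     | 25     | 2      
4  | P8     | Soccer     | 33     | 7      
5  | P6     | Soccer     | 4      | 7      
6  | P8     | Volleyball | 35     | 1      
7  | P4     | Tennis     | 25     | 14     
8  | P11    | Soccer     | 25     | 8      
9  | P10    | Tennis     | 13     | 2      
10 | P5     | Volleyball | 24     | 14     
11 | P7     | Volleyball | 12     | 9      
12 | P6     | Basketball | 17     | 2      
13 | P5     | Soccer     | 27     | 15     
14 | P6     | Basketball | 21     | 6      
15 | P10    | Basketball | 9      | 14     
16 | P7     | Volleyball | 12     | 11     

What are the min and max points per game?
SELECT game, MIN(points), MAX(points)
FROM scores
GROUP BY game

Result:
  Basketball: min=5, max=24
  Soccer: min=4, max=33
  Tennis: min=13, max=25
  Volleyball: min=12, max=35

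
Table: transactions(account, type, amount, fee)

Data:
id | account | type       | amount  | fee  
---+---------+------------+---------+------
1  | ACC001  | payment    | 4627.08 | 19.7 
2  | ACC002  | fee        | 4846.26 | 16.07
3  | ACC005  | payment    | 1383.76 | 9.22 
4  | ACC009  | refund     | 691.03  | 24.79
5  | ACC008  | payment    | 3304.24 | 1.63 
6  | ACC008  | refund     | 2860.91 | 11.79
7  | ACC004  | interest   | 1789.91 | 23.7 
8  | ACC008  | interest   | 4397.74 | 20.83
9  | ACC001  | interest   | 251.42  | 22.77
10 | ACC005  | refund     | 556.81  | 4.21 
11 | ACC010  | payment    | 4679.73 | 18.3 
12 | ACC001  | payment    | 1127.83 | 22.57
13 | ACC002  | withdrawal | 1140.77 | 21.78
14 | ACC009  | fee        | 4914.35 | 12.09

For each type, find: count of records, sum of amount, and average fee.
SELECT type,
       COUNT(*) as cnt,
       SUM(amount) as total_amount,
       AVG(fee) as avg_fee
FROM transactions
GROUP BY type

Result:
  fee: 2 records, 9760.61 total amount, 14.08 avg fee
  interest: 3 records, 6439.07 total amount, 22.43 avg fee
  payment: 5 records, 15122.64 total amount, 14.28 avg fee
  refund: 3 records, 4108.75 total amount, 13.60 avg fee
  withdrawal: 1 records, 1140.77 total amount, 21.78 avg fee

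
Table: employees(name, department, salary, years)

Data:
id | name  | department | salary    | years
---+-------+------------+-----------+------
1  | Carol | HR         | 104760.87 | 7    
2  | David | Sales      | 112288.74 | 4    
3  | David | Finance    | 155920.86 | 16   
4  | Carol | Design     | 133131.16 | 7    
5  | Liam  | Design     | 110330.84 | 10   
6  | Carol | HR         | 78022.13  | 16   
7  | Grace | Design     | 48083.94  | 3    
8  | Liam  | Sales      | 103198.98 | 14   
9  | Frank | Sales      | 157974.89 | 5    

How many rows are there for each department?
SELECT department, COUNT(*) as count
FROM employees
GROUP BY department

Result:
  Design: 3
  Finance: 1
  HR: 2
  Sales: 3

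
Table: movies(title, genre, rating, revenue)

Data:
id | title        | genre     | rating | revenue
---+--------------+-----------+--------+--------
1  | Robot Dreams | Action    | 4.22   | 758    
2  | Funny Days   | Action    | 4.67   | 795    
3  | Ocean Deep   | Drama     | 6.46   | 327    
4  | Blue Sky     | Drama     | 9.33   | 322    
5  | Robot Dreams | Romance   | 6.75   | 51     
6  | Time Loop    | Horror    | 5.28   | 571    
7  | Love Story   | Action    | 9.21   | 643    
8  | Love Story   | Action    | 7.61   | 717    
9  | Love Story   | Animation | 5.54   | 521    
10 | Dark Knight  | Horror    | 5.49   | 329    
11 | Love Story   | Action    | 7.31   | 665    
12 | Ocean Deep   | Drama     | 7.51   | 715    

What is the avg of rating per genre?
SELECT genre, AVG(rating) as result
FROM movies
GROUP BY genre

Result:
  Action: 6.60
  Animation: 5.54
  Drama: 7.77
  Horror: 5.39
  Romance: 6.75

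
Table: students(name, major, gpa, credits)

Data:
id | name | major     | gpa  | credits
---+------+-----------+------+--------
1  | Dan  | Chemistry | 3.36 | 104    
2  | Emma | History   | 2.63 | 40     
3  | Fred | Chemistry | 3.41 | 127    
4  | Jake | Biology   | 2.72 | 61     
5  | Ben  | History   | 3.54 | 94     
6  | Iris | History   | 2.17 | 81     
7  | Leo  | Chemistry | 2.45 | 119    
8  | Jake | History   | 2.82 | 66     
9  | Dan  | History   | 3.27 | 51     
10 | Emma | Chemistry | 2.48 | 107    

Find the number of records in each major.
SELECT major, COUNT(*) as count
FROM students
GROUP BY major

Result:
  Biology: 1
  Chemistry: 4
  History: 5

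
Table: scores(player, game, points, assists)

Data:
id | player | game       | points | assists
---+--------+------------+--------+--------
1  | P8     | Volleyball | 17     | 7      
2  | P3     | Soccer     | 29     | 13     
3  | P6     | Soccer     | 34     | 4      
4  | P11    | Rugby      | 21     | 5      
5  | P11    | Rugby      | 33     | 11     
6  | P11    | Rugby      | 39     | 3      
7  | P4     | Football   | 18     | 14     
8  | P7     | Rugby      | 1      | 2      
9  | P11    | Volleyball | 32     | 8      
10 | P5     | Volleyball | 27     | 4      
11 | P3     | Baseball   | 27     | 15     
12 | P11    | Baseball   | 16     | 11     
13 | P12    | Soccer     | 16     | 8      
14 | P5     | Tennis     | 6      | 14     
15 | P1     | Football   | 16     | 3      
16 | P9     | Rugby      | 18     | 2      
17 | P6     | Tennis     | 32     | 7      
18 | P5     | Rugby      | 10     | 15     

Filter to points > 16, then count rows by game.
SELECT game, COUNT(*)
FROM scores
WHERE points > 16
GROUP BY game

Note: WHERE filters rows before grouping.

Result:
  Baseball: 1
  Football: 1
  Rugby: 4
  Soccer: 2
  Tennis: 1
  Volleyball: 3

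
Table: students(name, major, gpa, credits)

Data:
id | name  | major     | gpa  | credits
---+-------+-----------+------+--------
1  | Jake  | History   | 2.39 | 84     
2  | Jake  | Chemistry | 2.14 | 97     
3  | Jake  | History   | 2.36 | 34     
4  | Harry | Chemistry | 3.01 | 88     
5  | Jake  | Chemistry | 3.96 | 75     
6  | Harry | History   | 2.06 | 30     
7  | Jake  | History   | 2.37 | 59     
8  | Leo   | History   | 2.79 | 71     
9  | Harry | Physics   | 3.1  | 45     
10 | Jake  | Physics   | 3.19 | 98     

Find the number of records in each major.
SELECT major, COUNT(*) as count
FROM students
GROUP BY major

Result:
  Chemistry: 3
  History: 5
  Physics: 2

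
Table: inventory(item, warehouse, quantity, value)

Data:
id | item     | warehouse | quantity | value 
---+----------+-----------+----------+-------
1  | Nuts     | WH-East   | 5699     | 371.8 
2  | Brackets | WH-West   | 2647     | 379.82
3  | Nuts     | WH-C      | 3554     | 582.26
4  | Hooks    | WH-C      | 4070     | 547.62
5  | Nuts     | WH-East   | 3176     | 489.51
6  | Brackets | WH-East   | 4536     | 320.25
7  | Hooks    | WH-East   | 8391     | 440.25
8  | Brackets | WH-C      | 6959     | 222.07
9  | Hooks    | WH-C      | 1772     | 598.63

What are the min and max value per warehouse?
SELECT warehouse, MIN(value), MAX(value)
FROM inventory
GROUP BY warehouse

Result:
  WH-C: min=222.07, max=598.63
  WH-East: min=320.25, max=489.51
  WH-West: min=379.82, max=379.82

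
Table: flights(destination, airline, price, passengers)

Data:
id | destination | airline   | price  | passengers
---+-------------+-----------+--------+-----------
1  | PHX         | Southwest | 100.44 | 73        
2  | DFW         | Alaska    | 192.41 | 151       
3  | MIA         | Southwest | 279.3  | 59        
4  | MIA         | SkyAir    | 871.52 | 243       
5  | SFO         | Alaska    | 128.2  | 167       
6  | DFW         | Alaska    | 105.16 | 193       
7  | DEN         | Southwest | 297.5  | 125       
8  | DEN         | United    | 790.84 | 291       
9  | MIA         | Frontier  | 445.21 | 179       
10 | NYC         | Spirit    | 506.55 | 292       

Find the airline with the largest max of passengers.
SELECT airline, MAX(passengers) as val
FROM flights
GROUP BY airline
ORDER BY val DESC
LIMIT 1

Result: Spirit with max(passengers) = 292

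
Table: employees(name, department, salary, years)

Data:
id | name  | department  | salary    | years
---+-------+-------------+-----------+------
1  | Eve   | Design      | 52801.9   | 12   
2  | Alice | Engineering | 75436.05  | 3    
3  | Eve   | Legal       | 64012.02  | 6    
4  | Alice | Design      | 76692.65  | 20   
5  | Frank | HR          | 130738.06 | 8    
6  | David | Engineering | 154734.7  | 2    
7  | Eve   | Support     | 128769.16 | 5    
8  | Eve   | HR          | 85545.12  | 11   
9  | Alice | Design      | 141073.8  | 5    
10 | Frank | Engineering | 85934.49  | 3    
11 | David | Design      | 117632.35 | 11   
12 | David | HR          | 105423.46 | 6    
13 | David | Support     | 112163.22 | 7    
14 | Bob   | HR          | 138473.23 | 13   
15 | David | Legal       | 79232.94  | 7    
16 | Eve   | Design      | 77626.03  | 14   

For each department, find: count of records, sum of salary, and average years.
SELECT department,
       COUNT(*) as cnt,
       SUM(salary) as total_salary,
       AVG(years) as avg_years
FROM employees
GROUP BY department

Result:
  Design: 5 records, 465826.73 total salary, 12.40 avg years
  Engineering: 3 records, 316105.24 total salary, 2.67 avg years
  HR: 4 records, 460179.87 total salary, 9.50 avg years
  Legal: 2 records, 143244.96 total salary, 6.50 avg years
  Support: 2 records, 240932.38 total salary, 6.00 avg years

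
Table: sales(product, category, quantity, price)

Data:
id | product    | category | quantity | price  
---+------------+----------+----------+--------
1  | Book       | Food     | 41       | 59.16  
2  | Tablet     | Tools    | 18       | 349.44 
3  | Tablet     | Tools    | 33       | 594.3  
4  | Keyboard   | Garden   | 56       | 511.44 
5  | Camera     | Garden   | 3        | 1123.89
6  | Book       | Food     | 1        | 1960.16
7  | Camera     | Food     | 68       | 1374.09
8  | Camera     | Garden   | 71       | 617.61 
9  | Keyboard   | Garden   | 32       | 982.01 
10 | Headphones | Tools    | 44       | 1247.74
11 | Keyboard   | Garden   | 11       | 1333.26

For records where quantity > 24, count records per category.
SELECT category, COUNT(*)
FROM sales
WHERE quantity > 24
GROUP BY category

Note: WHERE filters rows before grouping.

Result:
  Food: 2
  Garden: 3
  Tools: 2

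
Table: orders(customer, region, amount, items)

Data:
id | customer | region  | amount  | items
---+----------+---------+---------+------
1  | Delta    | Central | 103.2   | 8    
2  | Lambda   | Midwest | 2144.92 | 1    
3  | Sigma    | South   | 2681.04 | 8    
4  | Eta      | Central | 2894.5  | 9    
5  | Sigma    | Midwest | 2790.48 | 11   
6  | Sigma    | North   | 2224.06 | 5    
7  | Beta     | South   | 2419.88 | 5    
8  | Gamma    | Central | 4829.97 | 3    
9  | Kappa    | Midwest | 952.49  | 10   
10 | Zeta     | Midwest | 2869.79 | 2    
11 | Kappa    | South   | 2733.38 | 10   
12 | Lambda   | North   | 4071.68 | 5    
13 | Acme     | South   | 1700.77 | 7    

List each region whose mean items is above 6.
SELECT region, AVG(items)
FROM orders
GROUP BY region
HAVING AVG(items) > 6

Result:
  Central: avg=6.67
  South: avg=7.50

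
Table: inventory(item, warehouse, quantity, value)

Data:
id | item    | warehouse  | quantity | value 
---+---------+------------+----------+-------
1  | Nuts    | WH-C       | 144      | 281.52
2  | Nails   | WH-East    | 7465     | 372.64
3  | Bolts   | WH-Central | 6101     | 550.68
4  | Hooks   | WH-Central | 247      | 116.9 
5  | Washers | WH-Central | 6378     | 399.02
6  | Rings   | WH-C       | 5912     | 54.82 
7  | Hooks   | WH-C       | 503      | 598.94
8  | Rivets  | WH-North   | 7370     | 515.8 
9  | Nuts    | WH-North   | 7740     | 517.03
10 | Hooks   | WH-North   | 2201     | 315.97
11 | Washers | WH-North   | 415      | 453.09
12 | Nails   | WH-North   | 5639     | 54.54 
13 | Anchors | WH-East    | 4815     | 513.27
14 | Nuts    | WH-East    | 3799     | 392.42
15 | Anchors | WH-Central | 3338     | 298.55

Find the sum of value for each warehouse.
SELECT warehouse, SUM(value) as result
FROM inventory
GROUP BY warehouse

Result:
  WH-C: 935.28
  WH-Central: 1365.15
  WH-East: 1278.33
  WH-North: 1856.43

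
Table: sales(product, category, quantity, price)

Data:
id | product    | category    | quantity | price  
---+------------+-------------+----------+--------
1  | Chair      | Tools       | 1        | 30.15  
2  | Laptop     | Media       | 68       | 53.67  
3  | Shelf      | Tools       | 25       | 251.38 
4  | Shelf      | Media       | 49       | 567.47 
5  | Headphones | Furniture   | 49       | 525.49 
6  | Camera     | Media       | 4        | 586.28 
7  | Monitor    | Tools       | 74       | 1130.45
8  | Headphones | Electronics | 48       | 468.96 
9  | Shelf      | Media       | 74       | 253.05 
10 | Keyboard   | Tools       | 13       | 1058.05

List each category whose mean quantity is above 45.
SELECT category, AVG(quantity)
FROM sales
GROUP BY category
HAVING AVG(quantity) > 45

Result:
  Electronics: avg=48.00
  Furniture: avg=49.00
  Media: avg=48.75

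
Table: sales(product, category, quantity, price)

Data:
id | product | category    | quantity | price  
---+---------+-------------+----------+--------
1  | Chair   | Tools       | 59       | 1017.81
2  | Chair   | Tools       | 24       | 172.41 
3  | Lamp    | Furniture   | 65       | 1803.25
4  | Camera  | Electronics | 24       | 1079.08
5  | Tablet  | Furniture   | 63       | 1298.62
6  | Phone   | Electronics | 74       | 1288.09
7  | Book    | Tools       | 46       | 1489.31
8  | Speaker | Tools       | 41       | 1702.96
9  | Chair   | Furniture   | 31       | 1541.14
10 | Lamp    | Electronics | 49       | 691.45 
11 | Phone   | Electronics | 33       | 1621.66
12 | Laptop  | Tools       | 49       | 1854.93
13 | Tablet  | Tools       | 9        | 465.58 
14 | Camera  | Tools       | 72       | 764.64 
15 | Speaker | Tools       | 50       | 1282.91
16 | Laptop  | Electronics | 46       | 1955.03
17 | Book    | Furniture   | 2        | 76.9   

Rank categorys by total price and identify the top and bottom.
SELECT category, SUM(price)
FROM sales
GROUP BY category
ORDER BY SUM(price)

All groups:
  Furniture: 4719.91
  Electronics: 6635.31
  Tools: 8750.55

Highest: Tools (8750.55)
Lowest: Furniture (4719.91)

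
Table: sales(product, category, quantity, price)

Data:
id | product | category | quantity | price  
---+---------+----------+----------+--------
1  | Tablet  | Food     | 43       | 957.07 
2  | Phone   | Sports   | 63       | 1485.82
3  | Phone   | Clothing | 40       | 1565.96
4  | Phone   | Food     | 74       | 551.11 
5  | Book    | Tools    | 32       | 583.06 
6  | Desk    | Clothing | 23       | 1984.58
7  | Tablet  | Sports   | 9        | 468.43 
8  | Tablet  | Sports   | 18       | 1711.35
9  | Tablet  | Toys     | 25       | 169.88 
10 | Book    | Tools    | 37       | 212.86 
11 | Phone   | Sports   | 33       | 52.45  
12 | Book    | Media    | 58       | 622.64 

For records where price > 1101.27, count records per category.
SELECT category, COUNT(*)
FROM sales
WHERE price > 1101.27
GROUP BY category

Note: WHERE filters rows before grouping.

Result:
  Clothing: 2
  Sports: 2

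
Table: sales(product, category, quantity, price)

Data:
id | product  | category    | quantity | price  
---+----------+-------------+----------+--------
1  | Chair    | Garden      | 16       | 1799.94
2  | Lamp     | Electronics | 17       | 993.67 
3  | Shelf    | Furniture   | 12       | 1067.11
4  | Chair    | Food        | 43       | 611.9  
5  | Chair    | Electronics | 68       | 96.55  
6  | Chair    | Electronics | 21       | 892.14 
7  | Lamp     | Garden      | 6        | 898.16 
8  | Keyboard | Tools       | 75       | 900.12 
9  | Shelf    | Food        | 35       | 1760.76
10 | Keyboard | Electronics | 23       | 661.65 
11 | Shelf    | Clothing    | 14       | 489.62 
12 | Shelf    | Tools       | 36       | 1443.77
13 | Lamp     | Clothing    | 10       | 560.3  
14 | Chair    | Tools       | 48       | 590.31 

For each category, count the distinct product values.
SELECT category, COUNT(DISTINCT product)
FROM sales
GROUP BY category

Result:
  Clothing: 2 distinct
  Electronics: 3 distinct
  Food: 2 distinct
  Furniture: 1 distinct
  Garden: 2 distinct
  Tools: 3 distinct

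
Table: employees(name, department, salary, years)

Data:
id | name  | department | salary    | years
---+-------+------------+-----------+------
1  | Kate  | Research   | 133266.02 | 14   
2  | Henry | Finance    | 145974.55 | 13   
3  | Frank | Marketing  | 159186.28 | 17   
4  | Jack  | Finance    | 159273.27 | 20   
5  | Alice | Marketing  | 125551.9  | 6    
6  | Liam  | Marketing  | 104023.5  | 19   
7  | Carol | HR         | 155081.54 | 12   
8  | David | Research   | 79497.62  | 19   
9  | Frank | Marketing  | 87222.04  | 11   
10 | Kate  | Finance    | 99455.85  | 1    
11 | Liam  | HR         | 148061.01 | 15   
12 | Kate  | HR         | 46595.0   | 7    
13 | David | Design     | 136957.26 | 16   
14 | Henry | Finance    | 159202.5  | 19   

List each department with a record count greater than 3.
SELECT department, COUNT(*) as cnt
FROM employees
GROUP BY department
HAVING COUNT(*) > 3

Result:
  Finance: 4
  Marketing: 4

Note: HAVING filters groups after aggregation, WHERE filters rows before.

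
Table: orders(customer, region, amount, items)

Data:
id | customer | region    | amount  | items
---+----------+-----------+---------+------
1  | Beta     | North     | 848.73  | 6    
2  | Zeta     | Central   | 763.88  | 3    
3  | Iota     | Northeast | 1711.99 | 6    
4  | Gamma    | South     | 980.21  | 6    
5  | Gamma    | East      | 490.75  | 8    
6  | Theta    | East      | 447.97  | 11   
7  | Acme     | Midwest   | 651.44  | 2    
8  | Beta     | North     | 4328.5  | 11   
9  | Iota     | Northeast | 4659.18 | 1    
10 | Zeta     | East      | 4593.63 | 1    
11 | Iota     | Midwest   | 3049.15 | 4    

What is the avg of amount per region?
SELECT region, AVG(amount) as result
FROM orders
GROUP BY region

Result:
  Central: 763.88
  East: 1844.12
  Midwest: 1850.30
  North: 2588.62
  Northeast: 3185.59
  South: 980.21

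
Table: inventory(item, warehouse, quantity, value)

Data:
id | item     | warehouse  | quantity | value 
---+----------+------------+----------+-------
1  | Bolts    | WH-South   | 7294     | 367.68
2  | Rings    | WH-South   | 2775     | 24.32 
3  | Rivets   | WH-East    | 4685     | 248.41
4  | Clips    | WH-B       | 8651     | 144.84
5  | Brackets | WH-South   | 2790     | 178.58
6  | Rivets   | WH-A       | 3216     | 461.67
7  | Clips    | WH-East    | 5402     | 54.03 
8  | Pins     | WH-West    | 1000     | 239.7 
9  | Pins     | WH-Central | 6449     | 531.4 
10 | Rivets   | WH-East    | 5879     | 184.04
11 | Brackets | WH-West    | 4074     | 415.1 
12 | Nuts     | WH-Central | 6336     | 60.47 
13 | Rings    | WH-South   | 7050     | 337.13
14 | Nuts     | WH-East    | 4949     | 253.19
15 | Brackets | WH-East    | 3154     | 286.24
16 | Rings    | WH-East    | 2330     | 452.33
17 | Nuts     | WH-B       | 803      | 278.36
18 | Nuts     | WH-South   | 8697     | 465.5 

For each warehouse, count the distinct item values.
SELECT warehouse, COUNT(DISTINCT item)
FROM inventory
GROUP BY warehouse

Result:
  WH-A: 1 distinct
  WH-B: 2 distinct
  WH-Central: 2 distinct
  WH-East: 5 distinct
  WH-South: 4 distinct
  WH-West: 2 distinct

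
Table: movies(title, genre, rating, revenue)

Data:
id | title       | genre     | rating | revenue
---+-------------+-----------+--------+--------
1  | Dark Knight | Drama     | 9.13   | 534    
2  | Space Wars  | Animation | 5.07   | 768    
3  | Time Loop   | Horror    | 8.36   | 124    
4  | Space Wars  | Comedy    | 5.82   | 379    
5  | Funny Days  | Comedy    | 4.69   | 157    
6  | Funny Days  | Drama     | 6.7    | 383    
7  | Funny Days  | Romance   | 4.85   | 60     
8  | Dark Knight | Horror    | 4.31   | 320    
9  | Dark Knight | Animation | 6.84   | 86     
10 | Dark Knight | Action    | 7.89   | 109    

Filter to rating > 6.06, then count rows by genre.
SELECT genre, COUNT(*)
FROM movies
WHERE rating > 6.06
GROUP BY genre

Note: WHERE filters rows before grouping.

Result:
  Action: 1
  Animation: 1
  Drama: 2
  Horror: 1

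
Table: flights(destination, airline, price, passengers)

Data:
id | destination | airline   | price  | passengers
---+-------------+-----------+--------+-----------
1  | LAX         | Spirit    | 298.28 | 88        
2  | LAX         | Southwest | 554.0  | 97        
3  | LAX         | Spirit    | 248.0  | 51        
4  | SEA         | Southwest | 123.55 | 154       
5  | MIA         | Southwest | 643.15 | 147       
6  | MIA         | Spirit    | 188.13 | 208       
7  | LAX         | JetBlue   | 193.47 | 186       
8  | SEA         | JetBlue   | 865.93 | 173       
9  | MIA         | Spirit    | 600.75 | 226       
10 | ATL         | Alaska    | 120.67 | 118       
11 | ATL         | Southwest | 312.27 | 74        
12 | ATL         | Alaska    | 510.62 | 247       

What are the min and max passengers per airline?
SELECT airline, MIN(passengers), MAX(passengers)
FROM flights
GROUP BY airline

Result:
  Alaska: min=118, max=247
  JetBlue: min=173, max=186
  Southwest: min=74, max=154
  Spirit: min=51, max=226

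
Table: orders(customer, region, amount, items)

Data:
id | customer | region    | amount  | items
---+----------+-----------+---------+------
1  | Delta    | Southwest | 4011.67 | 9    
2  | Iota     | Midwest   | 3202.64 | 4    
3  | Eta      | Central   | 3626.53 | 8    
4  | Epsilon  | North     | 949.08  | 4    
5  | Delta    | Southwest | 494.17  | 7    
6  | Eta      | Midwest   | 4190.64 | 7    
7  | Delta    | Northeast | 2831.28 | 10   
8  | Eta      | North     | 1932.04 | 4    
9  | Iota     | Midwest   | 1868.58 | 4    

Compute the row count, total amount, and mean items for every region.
SELECT region,
       COUNT(*) as cnt,
       SUM(amount) as total_amount,
       AVG(items) as avg_items
FROM orders
GROUP BY region

Result:
  Central: 1 records, 3626.53 total amount, 8.00 avg items
  Midwest: 3 records, 9261.86 total amount, 5.00 avg items
  North: 2 records, 2881.12 total amount, 4.00 avg items
  Northeast: 1 records, 2831.28 total amount, 10.00 avg items
  Southwest: 2 records, 4505.84 total amount, 8.00 avg items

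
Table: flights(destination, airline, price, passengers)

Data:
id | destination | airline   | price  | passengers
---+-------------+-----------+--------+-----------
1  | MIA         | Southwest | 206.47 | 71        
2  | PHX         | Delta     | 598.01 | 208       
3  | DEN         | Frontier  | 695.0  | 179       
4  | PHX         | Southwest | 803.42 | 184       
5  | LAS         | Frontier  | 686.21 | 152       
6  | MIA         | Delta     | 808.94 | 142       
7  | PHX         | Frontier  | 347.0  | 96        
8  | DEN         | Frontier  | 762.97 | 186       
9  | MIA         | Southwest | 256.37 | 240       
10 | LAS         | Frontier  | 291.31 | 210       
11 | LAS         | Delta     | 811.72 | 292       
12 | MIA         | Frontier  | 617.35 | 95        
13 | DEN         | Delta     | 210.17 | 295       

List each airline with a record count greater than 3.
SELECT airline, COUNT(*) as cnt
FROM flights
GROUP BY airline
HAVING COUNT(*) > 3

Result:
  Delta: 4
  Frontier: 6

Note: HAVING filters groups after aggregation, WHERE filters rows before.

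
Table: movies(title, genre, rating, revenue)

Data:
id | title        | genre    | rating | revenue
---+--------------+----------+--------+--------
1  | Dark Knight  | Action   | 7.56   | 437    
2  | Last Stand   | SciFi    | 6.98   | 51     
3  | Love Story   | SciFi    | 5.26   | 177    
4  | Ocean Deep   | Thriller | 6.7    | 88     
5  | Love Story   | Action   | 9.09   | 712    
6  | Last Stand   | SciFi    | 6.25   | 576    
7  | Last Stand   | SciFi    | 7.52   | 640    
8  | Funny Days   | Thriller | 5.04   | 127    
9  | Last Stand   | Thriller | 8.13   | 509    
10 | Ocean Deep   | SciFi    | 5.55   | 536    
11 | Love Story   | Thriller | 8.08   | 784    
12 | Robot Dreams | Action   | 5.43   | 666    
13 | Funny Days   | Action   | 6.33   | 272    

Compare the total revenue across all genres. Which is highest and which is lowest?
SELECT genre, SUM(revenue)
FROM movies
GROUP BY genre
ORDER BY SUM(revenue)

All groups:
  Thriller: 1508
  SciFi: 1980
  Action: 2087

Highest: Action (2087)
Lowest: Thriller (1508)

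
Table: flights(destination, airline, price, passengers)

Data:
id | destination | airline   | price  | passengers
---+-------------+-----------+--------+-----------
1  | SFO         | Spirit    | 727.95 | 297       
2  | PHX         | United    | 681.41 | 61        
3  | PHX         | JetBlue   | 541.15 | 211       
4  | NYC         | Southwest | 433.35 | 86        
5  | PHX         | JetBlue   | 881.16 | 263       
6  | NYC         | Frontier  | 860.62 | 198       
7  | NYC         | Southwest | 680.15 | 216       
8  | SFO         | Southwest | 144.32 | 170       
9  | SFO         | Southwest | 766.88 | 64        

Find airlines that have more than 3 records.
SELECT airline, COUNT(*) as cnt
FROM flights
GROUP BY airline
HAVING COUNT(*) > 3

Result:
  Southwest: 4

Note: HAVING filters groups after aggregation, WHERE filters rows before.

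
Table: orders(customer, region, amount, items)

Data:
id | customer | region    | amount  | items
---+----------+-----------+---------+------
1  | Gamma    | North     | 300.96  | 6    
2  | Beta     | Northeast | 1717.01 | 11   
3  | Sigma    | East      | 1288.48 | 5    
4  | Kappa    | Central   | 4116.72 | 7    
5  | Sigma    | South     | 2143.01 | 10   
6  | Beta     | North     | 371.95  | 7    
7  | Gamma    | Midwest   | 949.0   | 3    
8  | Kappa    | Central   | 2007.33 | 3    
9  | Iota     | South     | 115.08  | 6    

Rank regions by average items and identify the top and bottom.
SELECT region, AVG(items)
FROM orders
GROUP BY region
ORDER BY AVG(items)

All groups:
  Midwest: 3.00
  Central: 5.00
  East: 5.00
  North: 6.50
  South: 8.00
  Northeast: 11.00

Highest: Northeast (11.00)
Lowest: Midwest (3.00)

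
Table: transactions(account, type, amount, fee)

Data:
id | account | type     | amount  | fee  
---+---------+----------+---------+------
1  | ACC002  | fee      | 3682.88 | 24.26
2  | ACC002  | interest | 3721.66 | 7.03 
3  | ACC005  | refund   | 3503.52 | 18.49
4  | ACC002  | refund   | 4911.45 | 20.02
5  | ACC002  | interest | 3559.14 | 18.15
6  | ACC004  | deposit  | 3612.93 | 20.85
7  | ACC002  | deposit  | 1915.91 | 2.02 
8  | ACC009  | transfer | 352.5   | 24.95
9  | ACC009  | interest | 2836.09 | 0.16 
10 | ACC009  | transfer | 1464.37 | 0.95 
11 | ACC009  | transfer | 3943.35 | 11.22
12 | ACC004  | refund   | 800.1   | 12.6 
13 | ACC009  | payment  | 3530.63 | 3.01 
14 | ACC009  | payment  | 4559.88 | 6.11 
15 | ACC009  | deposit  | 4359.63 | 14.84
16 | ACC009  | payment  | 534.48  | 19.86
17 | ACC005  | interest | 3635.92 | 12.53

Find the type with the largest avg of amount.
SELECT type, AVG(amount) as val
FROM transactions
GROUP BY type
ORDER BY val DESC
LIMIT 1

Result: fee with avg(amount) = 3682.88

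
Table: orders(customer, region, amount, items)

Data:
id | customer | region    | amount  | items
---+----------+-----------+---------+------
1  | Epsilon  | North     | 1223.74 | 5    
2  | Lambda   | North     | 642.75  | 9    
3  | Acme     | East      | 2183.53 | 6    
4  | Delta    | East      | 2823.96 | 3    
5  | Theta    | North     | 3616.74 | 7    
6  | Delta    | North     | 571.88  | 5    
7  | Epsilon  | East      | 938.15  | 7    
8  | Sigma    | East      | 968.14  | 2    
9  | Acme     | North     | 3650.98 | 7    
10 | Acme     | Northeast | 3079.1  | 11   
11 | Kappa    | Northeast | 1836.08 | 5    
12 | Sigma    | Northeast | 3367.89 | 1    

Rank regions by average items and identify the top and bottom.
SELECT region, AVG(items)
FROM orders
GROUP BY region
ORDER BY AVG(items)

All groups:
  East: 4.50
  Northeast: 5.67
  North: 6.60

Highest: North (6.60)
Lowest: East (4.50)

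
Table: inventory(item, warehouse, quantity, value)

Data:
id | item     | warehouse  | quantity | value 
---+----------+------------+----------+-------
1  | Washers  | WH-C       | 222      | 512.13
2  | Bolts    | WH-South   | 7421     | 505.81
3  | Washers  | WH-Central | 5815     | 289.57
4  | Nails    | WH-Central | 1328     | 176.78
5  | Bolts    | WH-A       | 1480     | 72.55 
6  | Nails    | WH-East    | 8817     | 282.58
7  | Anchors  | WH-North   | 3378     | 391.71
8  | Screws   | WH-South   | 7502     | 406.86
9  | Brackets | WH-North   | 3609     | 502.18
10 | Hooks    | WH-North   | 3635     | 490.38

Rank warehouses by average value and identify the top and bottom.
SELECT warehouse, AVG(value)
FROM inventory
GROUP BY warehouse
ORDER BY AVG(value)

All groups:
  WH-A: 72.55
  WH-Central: 233.18
  WH-East: 282.58
  WH-South: 456.34
  WH-North: 461.42
  WH-C: 512.13

Highest: WH-C (512.13)
Lowest: WH-A (72.55)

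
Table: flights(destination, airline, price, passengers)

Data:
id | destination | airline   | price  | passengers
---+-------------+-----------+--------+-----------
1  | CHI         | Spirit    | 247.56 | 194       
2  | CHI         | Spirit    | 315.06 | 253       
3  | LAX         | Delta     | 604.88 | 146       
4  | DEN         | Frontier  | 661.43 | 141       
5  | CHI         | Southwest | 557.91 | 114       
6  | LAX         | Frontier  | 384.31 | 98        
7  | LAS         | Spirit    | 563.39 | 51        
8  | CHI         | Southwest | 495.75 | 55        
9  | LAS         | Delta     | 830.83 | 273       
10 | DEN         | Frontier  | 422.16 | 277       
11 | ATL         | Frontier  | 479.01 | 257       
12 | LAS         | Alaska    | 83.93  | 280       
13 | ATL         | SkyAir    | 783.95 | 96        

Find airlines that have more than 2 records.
SELECT airline, COUNT(*) as cnt
FROM flights
GROUP BY airline
HAVING COUNT(*) > 2

Result:
  Frontier: 4
  Spirit: 3

Note: HAVING filters groups after aggregation, WHERE filters rows before.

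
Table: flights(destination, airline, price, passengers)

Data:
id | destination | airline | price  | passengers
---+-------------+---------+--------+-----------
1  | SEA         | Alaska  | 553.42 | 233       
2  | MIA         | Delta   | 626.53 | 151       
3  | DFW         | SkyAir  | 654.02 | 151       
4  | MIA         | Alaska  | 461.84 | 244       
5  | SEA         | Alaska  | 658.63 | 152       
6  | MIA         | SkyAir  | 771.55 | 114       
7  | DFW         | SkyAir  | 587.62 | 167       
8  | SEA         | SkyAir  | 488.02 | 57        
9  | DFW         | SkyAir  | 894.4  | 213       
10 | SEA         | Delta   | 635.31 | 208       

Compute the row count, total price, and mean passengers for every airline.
SELECT airline,
       COUNT(*) as cnt,
       SUM(price) as total_price,
       AVG(passengers) as avg_passengers
FROM flights
GROUP BY airline

Result:
  Alaska: 3 records, 1673.89 total price, 209.67 avg passengers
  Delta: 2 records, 1261.84 total price, 179.50 avg passengers
  SkyAir: 5 records, 3395.61 total price, 140.40 avg passengers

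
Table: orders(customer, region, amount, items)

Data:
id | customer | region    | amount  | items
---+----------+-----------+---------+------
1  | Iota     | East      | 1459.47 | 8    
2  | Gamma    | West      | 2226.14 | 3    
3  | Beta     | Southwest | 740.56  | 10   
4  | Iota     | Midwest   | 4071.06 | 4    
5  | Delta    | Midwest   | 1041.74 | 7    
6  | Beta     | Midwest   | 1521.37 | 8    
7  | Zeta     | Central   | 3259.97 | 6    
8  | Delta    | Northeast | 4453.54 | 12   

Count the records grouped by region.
SELECT region, COUNT(*) as count
FROM orders
GROUP BY region

Result:
  Central: 1
  East: 1
  Midwest: 3
  Northeast: 1
  Southwest: 1
  West: 1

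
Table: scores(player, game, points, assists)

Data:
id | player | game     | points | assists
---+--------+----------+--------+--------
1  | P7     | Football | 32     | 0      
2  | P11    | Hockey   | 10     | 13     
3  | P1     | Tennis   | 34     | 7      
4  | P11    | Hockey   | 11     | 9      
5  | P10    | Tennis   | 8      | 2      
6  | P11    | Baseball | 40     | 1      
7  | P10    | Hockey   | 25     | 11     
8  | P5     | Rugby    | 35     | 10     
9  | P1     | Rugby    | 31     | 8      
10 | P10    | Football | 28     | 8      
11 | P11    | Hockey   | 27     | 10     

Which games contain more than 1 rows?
SELECT game, COUNT(*) as cnt
FROM scores
GROUP BY game
HAVING COUNT(*) > 1

Result:
  Football: 2
  Hockey: 4
  Rugby: 2
  Tennis: 2

Note: HAVING filters groups after aggregation, WHERE filters rows before.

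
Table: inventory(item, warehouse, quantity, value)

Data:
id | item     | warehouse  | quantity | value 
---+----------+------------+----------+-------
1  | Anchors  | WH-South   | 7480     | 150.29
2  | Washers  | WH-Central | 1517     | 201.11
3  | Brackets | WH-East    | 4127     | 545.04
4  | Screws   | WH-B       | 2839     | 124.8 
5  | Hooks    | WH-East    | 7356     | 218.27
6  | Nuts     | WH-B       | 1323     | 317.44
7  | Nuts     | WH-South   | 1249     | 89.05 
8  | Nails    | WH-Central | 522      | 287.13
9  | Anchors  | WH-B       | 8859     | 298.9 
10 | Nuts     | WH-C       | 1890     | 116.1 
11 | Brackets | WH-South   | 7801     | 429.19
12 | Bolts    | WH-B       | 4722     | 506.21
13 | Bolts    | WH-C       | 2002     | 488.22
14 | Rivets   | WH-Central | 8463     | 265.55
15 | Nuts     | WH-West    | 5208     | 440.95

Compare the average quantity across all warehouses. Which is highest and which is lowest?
SELECT warehouse, AVG(quantity)
FROM inventory
GROUP BY warehouse
ORDER BY AVG(quantity)

All groups:
  WH-C: 1946.00
  WH-Central: 3500.67
  WH-B: 4435.75
  WH-West: 5208.00
  WH-South: 5510.00
  WH-East: 5741.50

Highest: WH-East (5741.50)
Lowest: WH-C (1946.00)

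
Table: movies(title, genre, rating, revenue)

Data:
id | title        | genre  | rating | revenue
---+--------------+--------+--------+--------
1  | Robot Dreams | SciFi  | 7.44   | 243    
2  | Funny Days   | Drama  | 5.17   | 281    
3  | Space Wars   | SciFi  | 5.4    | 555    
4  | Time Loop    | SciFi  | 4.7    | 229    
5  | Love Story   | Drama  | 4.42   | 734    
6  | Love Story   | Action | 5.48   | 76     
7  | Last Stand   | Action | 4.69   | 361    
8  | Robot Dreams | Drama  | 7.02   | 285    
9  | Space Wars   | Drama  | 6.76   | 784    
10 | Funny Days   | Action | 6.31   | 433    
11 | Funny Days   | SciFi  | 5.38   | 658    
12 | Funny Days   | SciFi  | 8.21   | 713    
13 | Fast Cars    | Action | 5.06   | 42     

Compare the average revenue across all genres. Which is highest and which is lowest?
SELECT genre, AVG(revenue)
FROM movies
GROUP BY genre
ORDER BY AVG(revenue)

All groups:
  Action: 228.00
  SciFi: 479.60
  Drama: 521.00

Highest: Drama (521.00)
Lowest: Action (228.00)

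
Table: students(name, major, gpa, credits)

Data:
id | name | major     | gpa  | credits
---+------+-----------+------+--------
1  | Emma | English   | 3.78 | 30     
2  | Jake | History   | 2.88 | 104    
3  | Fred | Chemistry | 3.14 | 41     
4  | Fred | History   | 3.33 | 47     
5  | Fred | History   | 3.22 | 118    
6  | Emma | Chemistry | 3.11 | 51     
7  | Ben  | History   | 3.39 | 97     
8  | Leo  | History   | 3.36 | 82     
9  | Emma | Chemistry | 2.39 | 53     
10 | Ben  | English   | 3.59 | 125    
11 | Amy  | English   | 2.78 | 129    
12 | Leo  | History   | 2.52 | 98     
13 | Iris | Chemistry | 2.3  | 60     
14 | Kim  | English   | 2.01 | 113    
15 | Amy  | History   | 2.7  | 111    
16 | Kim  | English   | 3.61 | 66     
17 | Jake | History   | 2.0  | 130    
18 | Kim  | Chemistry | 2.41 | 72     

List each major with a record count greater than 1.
SELECT major, COUNT(*) as cnt
FROM students
GROUP BY major
HAVING COUNT(*) > 1

Result:
  Chemistry: 5
  English: 5
  History: 8

Note: HAVING filters groups after aggregation, WHERE filters rows before.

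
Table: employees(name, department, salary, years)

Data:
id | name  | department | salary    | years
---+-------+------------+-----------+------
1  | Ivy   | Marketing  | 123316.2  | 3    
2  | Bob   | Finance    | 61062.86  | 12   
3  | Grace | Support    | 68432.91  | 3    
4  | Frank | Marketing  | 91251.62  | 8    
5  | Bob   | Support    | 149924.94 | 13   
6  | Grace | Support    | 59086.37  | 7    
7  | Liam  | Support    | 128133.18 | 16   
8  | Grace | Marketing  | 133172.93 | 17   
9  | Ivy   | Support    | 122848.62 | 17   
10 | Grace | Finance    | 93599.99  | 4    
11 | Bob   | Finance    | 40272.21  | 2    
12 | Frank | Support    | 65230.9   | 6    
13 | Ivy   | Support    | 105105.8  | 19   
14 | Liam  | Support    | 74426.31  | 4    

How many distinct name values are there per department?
SELECT department, COUNT(DISTINCT name)
FROM employees
GROUP BY department

Result:
  Finance: 2 distinct
  Marketing: 3 distinct
  Support: 5 distinct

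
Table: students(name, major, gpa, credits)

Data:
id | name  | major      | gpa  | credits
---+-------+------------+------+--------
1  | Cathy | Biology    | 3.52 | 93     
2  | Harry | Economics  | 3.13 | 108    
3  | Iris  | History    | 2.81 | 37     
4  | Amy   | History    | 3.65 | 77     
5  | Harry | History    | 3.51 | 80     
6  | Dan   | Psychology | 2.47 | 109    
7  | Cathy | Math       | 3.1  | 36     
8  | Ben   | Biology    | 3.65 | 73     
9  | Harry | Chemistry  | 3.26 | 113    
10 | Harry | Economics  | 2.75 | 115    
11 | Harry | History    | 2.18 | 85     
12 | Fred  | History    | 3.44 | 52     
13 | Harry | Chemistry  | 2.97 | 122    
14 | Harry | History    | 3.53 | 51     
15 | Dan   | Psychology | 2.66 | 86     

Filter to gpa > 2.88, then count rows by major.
SELECT major, COUNT(*)
FROM students
WHERE gpa > 2.88
GROUP BY major

Note: WHERE filters rows before grouping.

Result:
  Biology: 2
  Chemistry: 2
  Economics: 1
  History: 4
  Math: 1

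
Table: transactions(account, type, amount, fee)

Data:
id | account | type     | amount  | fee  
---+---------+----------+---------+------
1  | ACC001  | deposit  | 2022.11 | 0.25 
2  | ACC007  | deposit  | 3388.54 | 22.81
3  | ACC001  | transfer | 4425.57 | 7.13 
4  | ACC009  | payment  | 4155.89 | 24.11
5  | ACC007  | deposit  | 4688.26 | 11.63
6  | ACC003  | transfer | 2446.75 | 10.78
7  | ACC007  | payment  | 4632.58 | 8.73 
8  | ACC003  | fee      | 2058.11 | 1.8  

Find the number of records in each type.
SELECT type, COUNT(*) as count
FROM transactions
GROUP BY type

Result:
  deposit: 3
  fee: 1
  payment: 2
  transfer: 2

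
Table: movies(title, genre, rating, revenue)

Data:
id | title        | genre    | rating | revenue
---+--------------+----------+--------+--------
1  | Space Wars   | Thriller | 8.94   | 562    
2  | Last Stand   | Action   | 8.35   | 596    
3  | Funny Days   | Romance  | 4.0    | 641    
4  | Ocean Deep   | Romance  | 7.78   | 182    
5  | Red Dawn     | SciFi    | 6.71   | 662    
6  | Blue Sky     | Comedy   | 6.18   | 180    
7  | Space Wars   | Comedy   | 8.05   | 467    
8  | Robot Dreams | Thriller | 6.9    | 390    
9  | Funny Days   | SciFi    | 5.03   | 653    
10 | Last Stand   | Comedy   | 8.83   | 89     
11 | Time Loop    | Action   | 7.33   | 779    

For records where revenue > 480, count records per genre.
SELECT genre, COUNT(*)
FROM movies
WHERE revenue > 480
GROUP BY genre

Note: WHERE filters rows before grouping.

Result:
  Action: 2
  Romance: 1
  SciFi: 2
  Thriller: 1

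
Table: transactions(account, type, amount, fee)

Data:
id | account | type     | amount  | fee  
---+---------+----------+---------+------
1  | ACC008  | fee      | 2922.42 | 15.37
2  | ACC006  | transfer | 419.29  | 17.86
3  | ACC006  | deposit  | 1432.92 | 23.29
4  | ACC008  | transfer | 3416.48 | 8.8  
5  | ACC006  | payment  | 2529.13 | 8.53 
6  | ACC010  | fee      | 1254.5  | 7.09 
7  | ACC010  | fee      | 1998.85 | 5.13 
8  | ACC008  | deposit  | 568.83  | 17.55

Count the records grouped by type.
SELECT type, COUNT(*) as count
FROM transactions
GROUP BY type

Result:
  deposit: 2
  fee: 3
  payment: 1
  transfer: 2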